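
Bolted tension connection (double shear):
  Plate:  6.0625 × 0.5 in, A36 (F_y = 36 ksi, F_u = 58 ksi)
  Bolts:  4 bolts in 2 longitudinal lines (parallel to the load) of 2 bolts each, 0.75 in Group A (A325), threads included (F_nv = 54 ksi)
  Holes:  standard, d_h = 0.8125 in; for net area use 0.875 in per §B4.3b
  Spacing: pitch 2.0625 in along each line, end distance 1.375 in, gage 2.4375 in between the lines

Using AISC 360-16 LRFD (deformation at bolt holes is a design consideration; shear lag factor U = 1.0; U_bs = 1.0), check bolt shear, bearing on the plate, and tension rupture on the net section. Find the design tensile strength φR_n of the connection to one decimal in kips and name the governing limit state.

93.8 kips (net-section rupture governs)

Bolt shear: A_b = π(0.75)²/4 = 0.44179 in². φR_n = 0.75 × 54 × 0.44179 × 4 × 2 = 143.1 kips.
Bearing (0.5 in plate, F_u = 58 ksi): end bolts L_c = 1.375 − 0.8125/2 = 0.96875, R_n = min(1.2×0.96875×0.5×58, 2.4×0.75×0.5×58) = 33.713 kips/bolt; interior L_c = 2.0625 − 0.8125 = 1.25, R_n = 43.5 kips/bolt. φR_n = 0.75 × (2×33.713 + 2×43.5) = 115.8 kips.
Tension rupture (net): A_n = (6.0625 − 2×0.875)×0.5 = 2.1563 in² (U = 1.0, A_e = A_n). φR_n = 0.75 × 58 × 2.1563 = 93.8 kips.
Governing: min(143.1, 115.8, 93.8) = 93.8 kips → net-section rupture.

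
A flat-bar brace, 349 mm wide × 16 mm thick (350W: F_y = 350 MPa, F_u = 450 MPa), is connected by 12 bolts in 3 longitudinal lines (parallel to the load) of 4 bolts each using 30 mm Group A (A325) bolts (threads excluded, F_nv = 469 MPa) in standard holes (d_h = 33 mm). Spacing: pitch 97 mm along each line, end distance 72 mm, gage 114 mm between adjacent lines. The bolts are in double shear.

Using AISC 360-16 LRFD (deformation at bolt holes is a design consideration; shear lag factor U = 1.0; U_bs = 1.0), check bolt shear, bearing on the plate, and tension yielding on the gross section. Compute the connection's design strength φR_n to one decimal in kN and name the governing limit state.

Bolt shear: A_b = π(30)²/4 = 706.86 mm². φR_n = 0.75 × 469 × 706.86 × 12 × 2 = 5967.3 kN.
Bearing (16 mm plate, F_u = 450 MPa): end bolts L_c = 72 − 33/2 = 55.5, R_n = min(1.2×55.5×16×450, 2.4×30×16×450) = 479.52 kN/bolt; interior L_c = 97 − 33 = 64, R_n = 518.4 kN/bolt. φR_n = 0.75 × (3×479.52 + 9×518.4) = 4578.1 kN.
Tension yield (gross): A_g = 349×16 = 5584 mm². φR_n = 0.90 × 350 × 5584 = 1759.0 kN.
Governing: min(5967.3, 4578.1, 1759.0) = 1759.0 kN → gross-section yield.

1759.0 kN (gross-section yield governs)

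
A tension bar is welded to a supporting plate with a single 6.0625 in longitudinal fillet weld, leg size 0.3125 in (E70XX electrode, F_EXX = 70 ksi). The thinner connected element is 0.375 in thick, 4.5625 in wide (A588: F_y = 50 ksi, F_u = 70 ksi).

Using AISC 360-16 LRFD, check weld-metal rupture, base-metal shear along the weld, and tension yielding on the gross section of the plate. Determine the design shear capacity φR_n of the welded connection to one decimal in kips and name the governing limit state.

42.2 kips (weld metal governs)

Weld metal: throat = 0.707×0.3125 = 0.22094 in, L = 6.0625 in. φR_n = 0.75 × 0.6 × 70 × 0.22094 × 6.0625 = 42.2 kips.
Base metal shear (0.375 in plate): yield φR_n = 1.0×0.6×50×0.375×6.0625 = 68.2 kips; rupture φR_n = 0.75×0.6×70×0.375×6.0625 = 71.6 kips; take 68.2 kips (yield).
Tension yield (gross): A_g = 4.5625×0.375 = 1.7109 in². φR_n = 0.90 × 50 × 1.7109 = 77.0 kips.
Governing: min(42.2, 68.2, 77.0) = 42.2 kips → weld metal.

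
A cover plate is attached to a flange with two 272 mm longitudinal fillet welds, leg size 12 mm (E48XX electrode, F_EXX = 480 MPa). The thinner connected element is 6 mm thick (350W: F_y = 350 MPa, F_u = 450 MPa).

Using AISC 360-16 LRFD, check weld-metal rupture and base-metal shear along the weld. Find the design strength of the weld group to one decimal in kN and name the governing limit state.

661.0 kN (base-metal shear governs)

Weld metal: throat = 0.707×12 = 8.484 mm, L = 2×272 = 544 mm. φR_n = 0.75 × 0.6 × 480 × 8.484 × 544 = 996.9 kN.
Base metal shear (6 mm plate): yield φR_n = 1.0×0.6×350×6×544 = 685.4 kN; rupture φR_n = 0.75×0.6×450×6×544 = 661.0 kN; take 661.0 kN (rupture).
Governing: min(996.9, 661.0) = 661.0 kN → base-metal shear.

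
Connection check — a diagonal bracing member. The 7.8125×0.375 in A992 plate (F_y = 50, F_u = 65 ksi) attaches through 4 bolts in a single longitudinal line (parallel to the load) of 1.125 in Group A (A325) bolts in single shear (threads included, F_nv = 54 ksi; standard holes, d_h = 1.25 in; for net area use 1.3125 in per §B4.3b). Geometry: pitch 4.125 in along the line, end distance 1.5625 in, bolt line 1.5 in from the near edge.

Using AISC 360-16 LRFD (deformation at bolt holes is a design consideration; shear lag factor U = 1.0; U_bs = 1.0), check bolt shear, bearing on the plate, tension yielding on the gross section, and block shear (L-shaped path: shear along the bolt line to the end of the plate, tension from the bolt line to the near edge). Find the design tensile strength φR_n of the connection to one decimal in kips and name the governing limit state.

117.9 kips (block shear governs)

Bolt shear: A_b = π(1.125)²/4 = 0.99402 in². φR_n = 0.75 × 54 × 0.99402 × 4 × 1 = 161.0 kips.
Bearing (0.375 in plate, F_u = 65 ksi): end bolts L_c = 1.5625 − 1.25/2 = 0.9375, R_n = min(1.2×0.9375×0.375×65, 2.4×1.125×0.375×65) = 27.422 kips/bolt; interior L_c = 4.125 − 1.25 = 2.875, R_n = 65.813 kips/bolt. φR_n = 0.75 × (1×27.422 + 3×65.813) = 168.6 kips.
Tension yield (gross): A_g = 7.8125×0.375 = 2.9297 in². φR_n = 0.90 × 50 × 2.9297 = 131.8 kips.
Block shear: shear path 1×[1.5625+3×4.125] = 1×13.9375 in, A_gv = 5.2266, A_nv = 1×(13.9375 − 3.5×1.3125)×0.375 = 3.5039 in²; tension to near edge: (1.5 − 0.5×1.3125)×0.375 = 0.31641 in². R_n = min(0.6×65×3.5039, 0.6×50×5.2266) + 1.0×65×0.31641 = min(136.65, 156.8) + 20.567 = 157.22 kips. φR_n = 0.75 × 157.22 = 117.9 kips.
Governing: min(161.0, 168.6, 131.8, 117.9) = 117.9 kips → block shear.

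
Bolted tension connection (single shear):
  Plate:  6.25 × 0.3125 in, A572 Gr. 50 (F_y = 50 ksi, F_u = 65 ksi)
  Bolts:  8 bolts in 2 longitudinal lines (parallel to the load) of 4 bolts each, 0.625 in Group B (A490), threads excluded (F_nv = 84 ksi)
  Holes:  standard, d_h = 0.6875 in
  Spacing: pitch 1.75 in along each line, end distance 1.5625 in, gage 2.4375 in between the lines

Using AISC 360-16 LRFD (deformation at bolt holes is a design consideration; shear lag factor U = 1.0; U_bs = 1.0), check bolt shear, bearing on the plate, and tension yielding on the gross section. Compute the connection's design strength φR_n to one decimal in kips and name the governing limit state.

87.9 kips (gross-section yield governs)

Bolt shear: A_b = π(0.625)²/4 = 0.3068 in². φR_n = 0.75 × 84 × 0.3068 × 8 × 1 = 154.6 kips.
Bearing (0.3125 in plate, F_u = 65 ksi): end bolts L_c = 1.5625 − 0.6875/2 = 1.21875, R_n = min(1.2×1.21875×0.3125×65, 2.4×0.625×0.3125×65) = 29.707 kips/bolt; interior L_c = 1.75 − 0.6875 = 1.0625, R_n = 25.898 kips/bolt. φR_n = 0.75 × (2×29.707 + 6×25.898) = 161.1 kips.
Tension yield (gross): A_g = 6.25×0.3125 = 1.9531 in². φR_n = 0.90 × 50 × 1.9531 = 87.9 kips.
Governing: min(154.6, 161.1, 87.9) = 87.9 kips → gross-section yield.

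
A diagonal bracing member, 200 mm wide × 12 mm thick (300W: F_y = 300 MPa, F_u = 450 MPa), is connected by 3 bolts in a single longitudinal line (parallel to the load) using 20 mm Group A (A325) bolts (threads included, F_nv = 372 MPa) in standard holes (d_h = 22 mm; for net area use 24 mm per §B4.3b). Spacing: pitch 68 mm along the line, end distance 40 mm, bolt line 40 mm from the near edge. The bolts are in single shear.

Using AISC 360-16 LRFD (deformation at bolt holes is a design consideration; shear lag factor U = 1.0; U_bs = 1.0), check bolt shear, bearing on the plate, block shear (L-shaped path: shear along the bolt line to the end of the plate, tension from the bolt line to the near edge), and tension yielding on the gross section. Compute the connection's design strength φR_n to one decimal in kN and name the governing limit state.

Bolt shear: A_b = π(20)²/4 = 314.16 mm². φR_n = 0.75 × 372 × 314.16 × 3 × 1 = 263.0 kN.
Bearing (12 mm plate, F_u = 450 MPa): end bolts L_c = 40 − 22/2 = 29, R_n = min(1.2×29×12×450, 2.4×20×12×450) = 187.92 kN/bolt; interior L_c = 68 − 22 = 46, R_n = 259.2 kN/bolt. φR_n = 0.75 × (1×187.92 + 2×259.2) = 529.7 kN.
Block shear: shear path 1×[40+2×68] = 1×176 mm, A_gv = 2112, A_nv = 1×(176 − 2.5×24)×12 = 1392 mm²; tension to near edge: (40 − 0.5×24)×12 = 336 mm². R_n = min(0.6×450×1392, 0.6×300×2112) + 1.0×450×336 = min(375.84, 380.16) + 151.2 = 527.04 kN. φR_n = 0.75 × 527.04 = 395.3 kN.
Tension yield (gross): A_g = 200×12 = 2400 mm². φR_n = 0.90 × 300 × 2400 = 648.0 kN.
Governing: min(263.0, 529.7, 395.3, 648.0) = 263.0 kN → bolt shear.

263.0 kN (bolt shear governs)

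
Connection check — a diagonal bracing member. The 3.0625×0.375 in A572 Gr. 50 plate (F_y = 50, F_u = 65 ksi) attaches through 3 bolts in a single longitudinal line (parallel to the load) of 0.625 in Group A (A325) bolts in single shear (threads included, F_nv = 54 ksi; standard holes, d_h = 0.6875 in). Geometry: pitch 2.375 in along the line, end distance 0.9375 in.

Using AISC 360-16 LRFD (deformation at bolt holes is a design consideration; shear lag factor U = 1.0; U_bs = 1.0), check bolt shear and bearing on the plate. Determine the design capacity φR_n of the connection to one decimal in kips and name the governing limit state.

37.3 kips (bolt shear governs)

Bolt shear: A_b = π(0.625)²/4 = 0.3068 in². φR_n = 0.75 × 54 × 0.3068 × 3 × 1 = 37.3 kips.
Bearing (0.375 in plate, F_u = 65 ksi): end bolts L_c = 0.9375 − 0.6875/2 = 0.59375, R_n = min(1.2×0.59375×0.375×65, 2.4×0.625×0.375×65) = 17.367 kips/bolt; interior L_c = 2.375 − 0.6875 = 1.6875, R_n = 36.563 kips/bolt. φR_n = 0.75 × (1×17.367 + 2×36.563) = 67.9 kips.
Governing: min(37.3, 67.9) = 37.3 kips → bolt shear.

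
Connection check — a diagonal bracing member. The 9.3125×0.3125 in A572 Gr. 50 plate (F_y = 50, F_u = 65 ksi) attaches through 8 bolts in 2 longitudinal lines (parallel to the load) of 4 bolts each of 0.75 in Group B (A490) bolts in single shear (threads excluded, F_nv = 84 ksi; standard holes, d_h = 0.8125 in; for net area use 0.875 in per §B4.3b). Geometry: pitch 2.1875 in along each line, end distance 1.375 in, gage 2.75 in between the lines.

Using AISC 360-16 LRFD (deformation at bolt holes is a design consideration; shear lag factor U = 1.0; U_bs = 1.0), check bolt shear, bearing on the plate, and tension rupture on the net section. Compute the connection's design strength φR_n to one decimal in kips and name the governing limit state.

Bolt shear: A_b = π(0.75)²/4 = 0.44179 in². φR_n = 0.75 × 84 × 0.44179 × 8 × 1 = 222.7 kips.
Bearing (0.3125 in plate, F_u = 65 ksi): end bolts L_c = 1.375 − 0.8125/2 = 0.96875, R_n = min(1.2×0.96875×0.3125×65, 2.4×0.75×0.3125×65) = 23.613 kips/bolt; interior L_c = 2.1875 − 0.8125 = 1.375, R_n = 33.516 kips/bolt. φR_n = 0.75 × (2×23.613 + 6×33.516) = 186.2 kips.
Tension rupture (net): A_n = (9.3125 − 2×0.875)×0.3125 = 2.3633 in² (U = 1.0, A_e = A_n). φR_n = 0.75 × 65 × 2.3633 = 115.2 kips.
Governing: min(222.7, 186.2, 115.2) = 115.2 kips → net-section rupture.

115.2 kips (net-section rupture governs)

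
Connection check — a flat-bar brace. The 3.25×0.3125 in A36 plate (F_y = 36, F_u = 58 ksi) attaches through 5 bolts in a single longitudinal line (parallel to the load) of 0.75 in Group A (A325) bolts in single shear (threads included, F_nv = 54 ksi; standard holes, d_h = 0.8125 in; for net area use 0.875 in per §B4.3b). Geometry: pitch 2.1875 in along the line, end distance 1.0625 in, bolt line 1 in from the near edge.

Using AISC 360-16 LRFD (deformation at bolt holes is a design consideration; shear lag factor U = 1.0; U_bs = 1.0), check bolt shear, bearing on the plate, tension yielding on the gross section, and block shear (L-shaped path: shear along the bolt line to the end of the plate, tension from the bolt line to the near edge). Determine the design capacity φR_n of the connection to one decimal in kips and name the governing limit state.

32.9 kips (gross-section yield governs)

Bolt shear: A_b = π(0.75)²/4 = 0.44179 in². φR_n = 0.75 × 54 × 0.44179 × 5 × 1 = 89.5 kips.
Bearing (0.3125 in plate, F_u = 58 ksi): end bolts L_c = 1.0625 − 0.8125/2 = 0.65625, R_n = min(1.2×0.65625×0.3125×58, 2.4×0.75×0.3125×58) = 14.273 kips/bolt; interior L_c = 2.1875 − 0.8125 = 1.375, R_n = 29.906 kips/bolt. φR_n = 0.75 × (1×14.273 + 4×29.906) = 100.4 kips.
Tension yield (gross): A_g = 3.25×0.3125 = 1.0156 in². φR_n = 0.90 × 36 × 1.0156 = 32.9 kips.
Block shear: shear path 1×[1.0625+4×2.1875] = 1×9.8125 in, A_gv = 3.0664, A_nv = 1×(9.8125 − 4.5×0.875)×0.3125 = 1.8359 in²; tension to near edge: (1 − 0.5×0.875)×0.3125 = 0.17578 in². R_n = min(0.6×58×1.8359, 0.6×36×3.0664) + 1.0×58×0.17578 = min(63.889, 66.234) + 10.195 = 74.084 kips. φR_n = 0.75 × 74.084 = 55.6 kips.
Governing: min(89.5, 100.4, 32.9, 55.6) = 32.9 kips → gross-section yield.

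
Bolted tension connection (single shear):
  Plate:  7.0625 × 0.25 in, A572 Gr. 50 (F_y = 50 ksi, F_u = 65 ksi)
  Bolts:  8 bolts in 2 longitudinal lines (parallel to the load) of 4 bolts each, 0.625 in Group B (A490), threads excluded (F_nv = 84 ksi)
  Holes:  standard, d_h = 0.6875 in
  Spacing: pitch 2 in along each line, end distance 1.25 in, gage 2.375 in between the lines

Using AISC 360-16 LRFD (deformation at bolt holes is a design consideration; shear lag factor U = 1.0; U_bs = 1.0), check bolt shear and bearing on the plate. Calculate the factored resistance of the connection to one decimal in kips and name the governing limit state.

Bolt shear: A_b = π(0.625)²/4 = 0.3068 in². φR_n = 0.75 × 84 × 0.3068 × 8 × 1 = 154.6 kips.
Bearing (0.25 in plate, F_u = 65 ksi): end bolts L_c = 1.25 − 0.6875/2 = 0.90625, R_n = min(1.2×0.90625×0.25×65, 2.4×0.625×0.25×65) = 17.672 kips/bolt; interior L_c = 2 − 0.6875 = 1.3125, R_n = 24.375 kips/bolt. φR_n = 0.75 × (2×17.672 + 6×24.375) = 136.2 kips.
Governing: min(154.6, 136.2) = 136.2 kips → bearing.

136.2 kips (bearing governs)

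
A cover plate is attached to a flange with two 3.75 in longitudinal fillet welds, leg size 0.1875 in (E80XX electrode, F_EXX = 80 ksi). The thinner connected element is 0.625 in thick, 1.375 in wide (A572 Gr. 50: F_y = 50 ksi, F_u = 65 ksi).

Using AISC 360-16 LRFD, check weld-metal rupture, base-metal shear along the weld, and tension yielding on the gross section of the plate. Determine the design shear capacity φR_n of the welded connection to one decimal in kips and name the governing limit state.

35.8 kips (weld metal governs)

Weld metal: throat = 0.707×0.1875 = 0.13256 in, L = 2×3.75 = 7.5 in. φR_n = 0.75 × 0.6 × 80 × 0.13256 × 7.5 = 35.8 kips.
Base metal shear (0.625 in plate): yield φR_n = 1.0×0.6×50×0.625×7.5 = 140.6 kips; rupture φR_n = 0.75×0.6×65×0.625×7.5 = 137.1 kips; take 137.1 kips (rupture).
Tension yield (gross): A_g = 1.375×0.625 = 0.85938 in². φR_n = 0.90 × 50 × 0.85938 = 38.7 kips.
Governing: min(35.8, 137.1, 38.7) = 35.8 kips → weld metal.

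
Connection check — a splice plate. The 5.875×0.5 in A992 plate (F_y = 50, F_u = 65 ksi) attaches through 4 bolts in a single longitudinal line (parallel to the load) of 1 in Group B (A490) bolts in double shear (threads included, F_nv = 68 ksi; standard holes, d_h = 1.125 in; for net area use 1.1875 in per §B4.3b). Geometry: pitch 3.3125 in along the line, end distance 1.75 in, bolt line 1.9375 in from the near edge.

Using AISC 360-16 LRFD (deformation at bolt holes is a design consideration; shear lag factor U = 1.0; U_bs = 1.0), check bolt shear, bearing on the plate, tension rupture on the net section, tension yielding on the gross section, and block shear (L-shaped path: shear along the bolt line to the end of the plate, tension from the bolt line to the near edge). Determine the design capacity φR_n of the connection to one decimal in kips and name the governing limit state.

Bolt shear: A_b = π(1)²/4 = 0.7854 in². φR_n = 0.75 × 68 × 0.7854 × 4 × 2 = 320.4 kips.
Bearing (0.5 in plate, F_u = 65 ksi): end bolts L_c = 1.75 − 1.125/2 = 1.1875, R_n = min(1.2×1.1875×0.5×65, 2.4×1×0.5×65) = 46.313 kips/bolt; interior L_c = 3.3125 − 1.125 = 2.1875, R_n = 78 kips/bolt. φR_n = 0.75 × (1×46.313 + 3×78) = 210.2 kips.
Tension rupture (net): A_n = (5.875 − 1×1.1875)×0.5 = 2.3438 in² (U = 1.0, A_e = A_n). φR_n = 0.75 × 65 × 2.3438 = 114.3 kips.
Tension yield (gross): A_g = 5.875×0.5 = 2.9375 in². φR_n = 0.90 × 50 × 2.9375 = 132.2 kips.
Block shear: shear path 1×[1.75+3×3.3125] = 1×11.6875 in, A_gv = 5.8438, A_nv = 1×(11.6875 − 3.5×1.1875)×0.5 = 3.7656 in²; tension to near edge: (1.9375 − 0.5×1.1875)×0.5 = 0.67188 in². R_n = min(0.6×65×3.7656, 0.6×50×5.8438) + 1.0×65×0.67188 = min(146.86, 175.31) + 43.672 = 190.53 kips. φR_n = 0.75 × 190.53 = 142.9 kips.
Governing: min(320.4, 210.2, 114.3, 132.2, 142.9) = 114.3 kips → net-section rupture.

114.3 kips (net-section rupture governs)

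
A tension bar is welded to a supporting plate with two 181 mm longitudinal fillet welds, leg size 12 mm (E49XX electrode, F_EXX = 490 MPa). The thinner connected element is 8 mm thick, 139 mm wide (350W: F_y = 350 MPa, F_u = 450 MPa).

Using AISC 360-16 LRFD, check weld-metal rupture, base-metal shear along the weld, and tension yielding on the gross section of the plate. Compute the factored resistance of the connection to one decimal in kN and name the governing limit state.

350.3 kN (gross-section yield governs)

Weld metal: throat = 0.707×12 = 8.484 mm, L = 2×181 = 362 mm. φR_n = 0.75 × 0.6 × 490 × 8.484 × 362 = 677.2 kN.
Base metal shear (8 mm plate): yield φR_n = 1.0×0.6×350×8×362 = 608.2 kN; rupture φR_n = 0.75×0.6×450×8×362 = 586.4 kN; take 586.4 kN (rupture).
Tension yield (gross): A_g = 139×8 = 1112 mm². φR_n = 0.90 × 350 × 1112 = 350.3 kN.
Governing: min(677.2, 586.4, 350.3) = 350.3 kN → gross-section yield.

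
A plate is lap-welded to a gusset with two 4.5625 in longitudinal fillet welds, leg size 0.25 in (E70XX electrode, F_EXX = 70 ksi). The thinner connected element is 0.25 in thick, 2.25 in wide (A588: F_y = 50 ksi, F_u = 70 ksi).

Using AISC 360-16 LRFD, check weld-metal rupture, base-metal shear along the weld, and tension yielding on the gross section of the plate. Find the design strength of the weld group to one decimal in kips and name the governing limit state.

25.3 kips (gross-section yield governs)

Weld metal: throat = 0.707×0.25 = 0.17675 in, L = 2×4.5625 = 9.125 in. φR_n = 0.75 × 0.6 × 70 × 0.17675 × 9.125 = 50.8 kips.
Base metal shear (0.25 in plate): yield φR_n = 1.0×0.6×50×0.25×9.125 = 68.4 kips; rupture φR_n = 0.75×0.6×70×0.25×9.125 = 71.9 kips; take 68.4 kips (yield).
Tension yield (gross): A_g = 2.25×0.25 = 0.5625 in². φR_n = 0.90 × 50 × 0.5625 = 25.3 kips.
Governing: min(50.8, 68.4, 25.3) = 25.3 kips → gross-section yield.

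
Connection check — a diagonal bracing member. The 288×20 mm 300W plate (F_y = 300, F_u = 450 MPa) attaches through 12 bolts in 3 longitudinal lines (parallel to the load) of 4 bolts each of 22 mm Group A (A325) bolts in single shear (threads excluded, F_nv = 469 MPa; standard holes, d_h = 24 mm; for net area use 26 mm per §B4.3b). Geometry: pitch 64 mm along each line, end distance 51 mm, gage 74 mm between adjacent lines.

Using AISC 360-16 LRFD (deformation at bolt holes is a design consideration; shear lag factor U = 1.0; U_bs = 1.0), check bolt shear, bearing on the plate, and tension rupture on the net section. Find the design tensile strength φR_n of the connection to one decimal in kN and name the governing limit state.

1417.5 kN (net-section rupture governs)

Bolt shear: A_b = π(22)²/4 = 380.13 mm². φR_n = 0.75 × 469 × 380.13 × 12 × 1 = 1604.5 kN.
Bearing (20 mm plate, F_u = 450 MPa): end bolts L_c = 51 − 24/2 = 39, R_n = min(1.2×39×20×450, 2.4×22×20×450) = 421.2 kN/bolt; interior L_c = 64 − 24 = 40, R_n = 432 kN/bolt. φR_n = 0.75 × (3×421.2 + 9×432) = 3863.7 kN.
Tension rupture (net): A_n = (288 − 3×26)×20 = 4200 mm² (U = 1.0, A_e = A_n). φR_n = 0.75 × 450 × 4200 = 1417.5 kN.
Governing: min(1604.5, 3863.7, 1417.5) = 1417.5 kN → net-section rupture.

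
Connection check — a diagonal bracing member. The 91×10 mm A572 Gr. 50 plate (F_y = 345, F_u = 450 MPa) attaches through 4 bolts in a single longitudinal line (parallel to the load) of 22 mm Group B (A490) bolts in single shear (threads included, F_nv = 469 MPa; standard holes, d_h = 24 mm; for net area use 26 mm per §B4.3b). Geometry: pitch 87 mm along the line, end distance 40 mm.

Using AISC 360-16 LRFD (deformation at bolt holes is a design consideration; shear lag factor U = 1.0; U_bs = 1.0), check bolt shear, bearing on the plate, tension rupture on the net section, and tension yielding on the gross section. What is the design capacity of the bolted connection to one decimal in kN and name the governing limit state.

219.4 kN (net-section rupture governs)

Bolt shear: A_b = π(22)²/4 = 380.13 mm². φR_n = 0.75 × 469 × 380.13 × 4 × 1 = 534.8 kN.
Bearing (10 mm plate, F_u = 450 MPa): end bolts L_c = 40 − 24/2 = 28, R_n = min(1.2×28×10×450, 2.4×22×10×450) = 151.2 kN/bolt; interior L_c = 87 − 24 = 63, R_n = 237.6 kN/bolt. φR_n = 0.75 × (1×151.2 + 3×237.6) = 648.0 kN.
Tension rupture (net): A_n = (91 − 1×26)×10 = 650 mm² (U = 1.0, A_e = A_n). φR_n = 0.75 × 450 × 650 = 219.4 kN.
Tension yield (gross): A_g = 91×10 = 910 mm². φR_n = 0.90 × 345 × 910 = 282.6 kN.
Governing: min(534.8, 648.0, 219.4, 282.6) = 219.4 kN → net-section rupture.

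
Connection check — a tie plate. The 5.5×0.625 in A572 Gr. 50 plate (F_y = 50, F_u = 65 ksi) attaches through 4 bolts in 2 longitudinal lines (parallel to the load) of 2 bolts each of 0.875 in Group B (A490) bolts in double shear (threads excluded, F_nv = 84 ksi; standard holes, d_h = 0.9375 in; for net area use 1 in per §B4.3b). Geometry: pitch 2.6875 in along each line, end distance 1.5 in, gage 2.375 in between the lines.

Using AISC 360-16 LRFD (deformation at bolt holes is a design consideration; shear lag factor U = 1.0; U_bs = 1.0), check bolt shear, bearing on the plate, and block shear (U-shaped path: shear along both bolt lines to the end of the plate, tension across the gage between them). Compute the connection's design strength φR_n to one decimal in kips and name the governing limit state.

Bolt shear: A_b = π(0.875)²/4 = 0.60132 in². φR_n = 0.75 × 84 × 0.60132 × 4 × 2 = 303.1 kips.
Bearing (0.625 in plate, F_u = 65 ksi): end bolts L_c = 1.5 − 0.9375/2 = 1.03125, R_n = min(1.2×1.03125×0.625×65, 2.4×0.875×0.625×65) = 50.273 kips/bolt; interior L_c = 2.6875 − 0.9375 = 1.75, R_n = 85.313 kips/bolt. φR_n = 0.75 × (2×50.273 + 2×85.313) = 203.4 kips.
Block shear: shear path 2×[1.5+1×2.6875] = 2×4.1875 in, A_gv = 5.2344, A_nv = 2×(4.1875 − 1.5×1)×0.625 = 3.3594 in²; tension across gage: (2.375 − 1×1)×0.625 = 0.85938 in². R_n = min(0.6×65×3.3594, 0.6×50×5.2344) + 1.0×65×0.85938 = min(131.02, 157.03) + 55.86 = 186.88 kips. φR_n = 0.75 × 186.88 = 140.2 kips.
Governing: min(303.1, 203.4, 140.2) = 140.2 kips → block shear.

140.2 kips (block shear governs)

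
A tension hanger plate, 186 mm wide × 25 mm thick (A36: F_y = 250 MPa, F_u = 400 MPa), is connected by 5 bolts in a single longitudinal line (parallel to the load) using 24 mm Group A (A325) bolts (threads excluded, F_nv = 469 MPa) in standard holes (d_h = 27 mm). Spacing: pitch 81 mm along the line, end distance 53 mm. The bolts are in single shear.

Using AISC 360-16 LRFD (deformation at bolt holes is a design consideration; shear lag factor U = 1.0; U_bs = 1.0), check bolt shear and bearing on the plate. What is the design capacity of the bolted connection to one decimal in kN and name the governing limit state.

795.6 kN (bolt shear governs)

Bolt shear: A_b = π(24)²/4 = 452.39 mm². φR_n = 0.75 × 469 × 452.39 × 5 × 1 = 795.6 kN.
Bearing (25 mm plate, F_u = 400 MPa): end bolts L_c = 53 − 27/2 = 39.5, R_n = min(1.2×39.5×25×400, 2.4×24×25×400) = 474 kN/bolt; interior L_c = 81 − 27 = 54, R_n = 576 kN/bolt. φR_n = 0.75 × (1×474 + 4×576) = 2083.5 kN.
Governing: min(795.6, 2083.5) = 795.6 kN → bolt shear.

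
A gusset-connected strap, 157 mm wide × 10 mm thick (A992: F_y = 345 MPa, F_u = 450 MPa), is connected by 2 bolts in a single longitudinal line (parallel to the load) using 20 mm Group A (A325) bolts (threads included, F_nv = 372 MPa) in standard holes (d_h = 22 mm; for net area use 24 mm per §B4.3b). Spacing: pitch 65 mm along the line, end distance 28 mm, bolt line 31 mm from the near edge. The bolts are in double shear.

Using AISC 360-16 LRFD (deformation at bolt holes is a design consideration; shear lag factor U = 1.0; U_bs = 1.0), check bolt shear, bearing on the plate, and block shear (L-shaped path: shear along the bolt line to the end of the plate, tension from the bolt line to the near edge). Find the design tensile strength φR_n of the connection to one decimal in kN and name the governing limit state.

Bolt shear: A_b = π(20)²/4 = 314.16 mm². φR_n = 0.75 × 372 × 314.16 × 2 × 2 = 350.6 kN.
Bearing (10 mm plate, F_u = 450 MPa): end bolts L_c = 28 − 22/2 = 17, R_n = min(1.2×17×10×450, 2.4×20×10×450) = 91.8 kN/bolt; interior L_c = 65 − 22 = 43, R_n = 216 kN/bolt. φR_n = 0.75 × (1×91.8 + 1×216) = 230.9 kN.
Block shear: shear path 1×[28+1×65] = 1×93 mm, A_gv = 930, A_nv = 1×(93 − 1.5×24)×10 = 570 mm²; tension to near edge: (31 − 0.5×24)×10 = 190 mm². R_n = min(0.6×450×570, 0.6×345×930) + 1.0×450×190 = min(153.9, 192.51) + 85.5 = 239.4 kN. φR_n = 0.75 × 239.4 = 179.6 kN.
Governing: min(350.6, 230.9, 179.6) = 179.6 kN → block shear.

179.6 kN (block shear governs)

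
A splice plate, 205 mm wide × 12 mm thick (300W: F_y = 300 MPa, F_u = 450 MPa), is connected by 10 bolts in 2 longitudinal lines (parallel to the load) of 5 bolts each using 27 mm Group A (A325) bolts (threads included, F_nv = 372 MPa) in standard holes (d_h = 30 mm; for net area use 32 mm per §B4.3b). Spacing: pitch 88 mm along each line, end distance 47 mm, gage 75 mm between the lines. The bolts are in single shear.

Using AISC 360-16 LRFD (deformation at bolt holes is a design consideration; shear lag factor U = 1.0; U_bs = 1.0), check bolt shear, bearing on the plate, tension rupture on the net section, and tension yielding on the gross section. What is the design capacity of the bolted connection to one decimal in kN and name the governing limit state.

571.1 kN (net-section rupture governs)

Bolt shear: A_b = π(27)²/4 = 572.56 mm². φR_n = 0.75 × 372 × 572.56 × 10 × 1 = 1597.4 kN.
Bearing (12 mm plate, F_u = 450 MPa): end bolts L_c = 47 − 30/2 = 32, R_n = min(1.2×32×12×450, 2.4×27×12×450) = 207.36 kN/bolt; interior L_c = 88 − 30 = 58, R_n = 349.92 kN/bolt. φR_n = 0.75 × (2×207.36 + 8×349.92) = 2410.6 kN.
Tension rupture (net): A_n = (205 − 2×32)×12 = 1692 mm² (U = 1.0, A_e = A_n). φR_n = 0.75 × 450 × 1692 = 571.1 kN.
Tension yield (gross): A_g = 205×12 = 2460 mm². φR_n = 0.90 × 300 × 2460 = 664.2 kN.
Governing: min(1597.4, 2410.6, 571.1, 664.2) = 571.1 kN → net-section rupture.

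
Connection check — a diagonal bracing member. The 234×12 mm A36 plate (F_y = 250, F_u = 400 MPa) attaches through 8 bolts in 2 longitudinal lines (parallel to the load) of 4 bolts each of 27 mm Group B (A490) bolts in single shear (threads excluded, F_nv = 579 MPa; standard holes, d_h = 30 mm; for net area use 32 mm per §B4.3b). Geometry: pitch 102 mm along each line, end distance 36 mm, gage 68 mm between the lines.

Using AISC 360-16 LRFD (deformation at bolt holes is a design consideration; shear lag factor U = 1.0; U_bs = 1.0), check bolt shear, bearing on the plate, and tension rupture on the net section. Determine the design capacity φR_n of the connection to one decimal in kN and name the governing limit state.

Bolt shear: A_b = π(27)²/4 = 572.56 mm². φR_n = 0.75 × 579 × 572.56 × 8 × 1 = 1989.1 kN.
Bearing (12 mm plate, F_u = 400 MPa): end bolts L_c = 36 − 30/2 = 21, R_n = min(1.2×21×12×400, 2.4×27×12×400) = 120.96 kN/bolt; interior L_c = 102 − 30 = 72, R_n = 311.04 kN/bolt. φR_n = 0.75 × (2×120.96 + 6×311.04) = 1581.1 kN.
Tension rupture (net): A_n = (234 − 2×32)×12 = 2040 mm² (U = 1.0, A_e = A_n). φR_n = 0.75 × 400 × 2040 = 612.0 kN.
Governing: min(1989.1, 1581.1, 612.0) = 612.0 kN → net-section rupture.

612.0 kN (net-section rupture governs)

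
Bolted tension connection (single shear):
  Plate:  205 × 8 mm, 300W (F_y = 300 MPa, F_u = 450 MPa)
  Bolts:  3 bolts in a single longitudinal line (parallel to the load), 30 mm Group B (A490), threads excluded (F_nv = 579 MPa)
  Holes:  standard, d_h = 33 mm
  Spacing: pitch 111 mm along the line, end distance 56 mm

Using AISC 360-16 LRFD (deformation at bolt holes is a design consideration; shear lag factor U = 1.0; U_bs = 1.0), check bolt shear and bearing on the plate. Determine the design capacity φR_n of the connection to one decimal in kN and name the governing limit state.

Bolt shear: A_b = π(30)²/4 = 706.86 mm². φR_n = 0.75 × 579 × 706.86 × 3 × 1 = 920.9 kN.
Bearing (8 mm plate, F_u = 450 MPa): end bolts L_c = 56 − 33/2 = 39.5, R_n = min(1.2×39.5×8×450, 2.4×30×8×450) = 170.64 kN/bolt; interior L_c = 111 − 33 = 78, R_n = 259.2 kN/bolt. φR_n = 0.75 × (1×170.64 + 2×259.2) = 516.8 kN.
Governing: min(920.9, 516.8) = 516.8 kN → bearing.

516.8 kN (bearing governs)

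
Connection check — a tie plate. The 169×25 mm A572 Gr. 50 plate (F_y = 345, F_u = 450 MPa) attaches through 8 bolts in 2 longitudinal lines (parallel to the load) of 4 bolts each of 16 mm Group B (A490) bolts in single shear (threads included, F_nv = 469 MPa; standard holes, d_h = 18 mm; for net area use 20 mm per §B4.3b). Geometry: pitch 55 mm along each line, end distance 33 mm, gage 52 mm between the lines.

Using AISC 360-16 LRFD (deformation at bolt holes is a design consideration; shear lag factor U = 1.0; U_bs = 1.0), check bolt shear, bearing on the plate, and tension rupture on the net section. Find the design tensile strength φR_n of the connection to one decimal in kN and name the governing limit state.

Bolt shear: A_b = π(16)²/4 = 201.06 mm². φR_n = 0.75 × 469 × 201.06 × 8 × 1 = 565.8 kN.
Bearing (25 mm plate, F_u = 450 MPa): end bolts L_c = 33 − 18/2 = 24, R_n = min(1.2×24×25×450, 2.4×16×25×450) = 324 kN/bolt; interior L_c = 55 − 18 = 37, R_n = 432 kN/bolt. φR_n = 0.75 × (2×324 + 6×432) = 2430.0 kN.
Tension rupture (net): A_n = (169 − 2×20)×25 = 3225 mm² (U = 1.0, A_e = A_n). φR_n = 0.75 × 450 × 3225 = 1088.4 kN.
Governing: min(565.8, 2430.0, 1088.4) = 565.8 kN → bolt shear.

565.8 kN (bolt shear governs)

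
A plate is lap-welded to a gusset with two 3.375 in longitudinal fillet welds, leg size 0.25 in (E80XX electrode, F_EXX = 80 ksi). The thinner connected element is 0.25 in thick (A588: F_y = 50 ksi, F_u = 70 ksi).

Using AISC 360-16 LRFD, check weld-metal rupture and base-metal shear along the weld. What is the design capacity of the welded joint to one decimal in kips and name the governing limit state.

43.0 kips (weld metal governs)

Weld metal: throat = 0.707×0.25 = 0.17675 in, L = 2×3.375 = 6.75 in. φR_n = 0.75 × 0.6 × 80 × 0.17675 × 6.75 = 43.0 kips.
Base metal shear (0.25 in plate): yield φR_n = 1.0×0.6×50×0.25×6.75 = 50.6 kips; rupture φR_n = 0.75×0.6×70×0.25×6.75 = 53.2 kips; take 50.6 kips (yield).
Governing: min(43.0, 50.6) = 43.0 kips → weld metal.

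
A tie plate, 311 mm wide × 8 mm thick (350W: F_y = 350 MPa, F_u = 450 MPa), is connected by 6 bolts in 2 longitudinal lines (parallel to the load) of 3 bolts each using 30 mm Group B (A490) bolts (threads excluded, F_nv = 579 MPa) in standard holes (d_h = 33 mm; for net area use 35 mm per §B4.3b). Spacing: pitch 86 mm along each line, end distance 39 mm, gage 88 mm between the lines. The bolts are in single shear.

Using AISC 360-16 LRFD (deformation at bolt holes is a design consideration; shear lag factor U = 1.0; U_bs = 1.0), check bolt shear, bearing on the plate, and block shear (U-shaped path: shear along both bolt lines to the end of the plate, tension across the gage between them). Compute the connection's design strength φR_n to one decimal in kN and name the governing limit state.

543.2 kN (block shear governs)

Bolt shear: A_b = π(30)²/4 = 706.86 mm². φR_n = 0.75 × 579 × 706.86 × 6 × 1 = 1841.7 kN.
Bearing (8 mm plate, F_u = 450 MPa): end bolts L_c = 39 − 33/2 = 22.5, R_n = min(1.2×22.5×8×450, 2.4×30×8×450) = 97.2 kN/bolt; interior L_c = 86 − 33 = 53, R_n = 228.96 kN/bolt. φR_n = 0.75 × (2×97.2 + 4×228.96) = 832.7 kN.
Block shear: shear path 2×[39+2×86] = 2×211 mm, A_gv = 3376, A_nv = 2×(211 − 2.5×35)×8 = 1976 mm²; tension across gage: (88 − 1×35)×8 = 424 mm². R_n = min(0.6×450×1976, 0.6×350×3376) + 1.0×450×424 = min(533.52, 708.96) + 190.8 = 724.32 kN. φR_n = 0.75 × 724.32 = 543.2 kN.
Governing: min(1841.7, 832.7, 543.2) = 543.2 kN → block shear.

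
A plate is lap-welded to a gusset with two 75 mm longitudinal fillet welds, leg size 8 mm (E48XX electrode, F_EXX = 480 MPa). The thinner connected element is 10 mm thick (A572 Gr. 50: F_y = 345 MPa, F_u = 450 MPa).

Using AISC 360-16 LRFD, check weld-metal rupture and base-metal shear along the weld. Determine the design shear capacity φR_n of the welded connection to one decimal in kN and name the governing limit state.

Weld metal: throat = 0.707×8 = 5.656 mm, L = 2×75 = 150 mm. φR_n = 0.75 × 0.6 × 480 × 5.656 × 150 = 183.3 kN.
Base metal shear (10 mm plate): yield φR_n = 1.0×0.6×345×10×150 = 310.5 kN; rupture φR_n = 0.75×0.6×450×10×150 = 303.8 kN; take 303.8 kN (rupture).
Governing: min(183.3, 303.8) = 183.3 kN → weld metal.

183.3 kN (weld metal governs)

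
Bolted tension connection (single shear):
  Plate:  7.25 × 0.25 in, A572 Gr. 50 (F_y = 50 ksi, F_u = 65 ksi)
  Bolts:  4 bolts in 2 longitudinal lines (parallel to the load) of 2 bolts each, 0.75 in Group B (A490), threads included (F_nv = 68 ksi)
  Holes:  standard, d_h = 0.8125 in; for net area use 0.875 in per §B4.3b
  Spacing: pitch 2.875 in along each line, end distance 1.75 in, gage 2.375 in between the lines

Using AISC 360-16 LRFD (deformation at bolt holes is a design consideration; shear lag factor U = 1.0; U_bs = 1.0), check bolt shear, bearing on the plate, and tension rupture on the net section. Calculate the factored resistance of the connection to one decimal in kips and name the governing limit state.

Bolt shear: A_b = π(0.75)²/4 = 0.44179 in². φR_n = 0.75 × 68 × 0.44179 × 4 × 1 = 90.1 kips.
Bearing (0.25 in plate, F_u = 65 ksi): end bolts L_c = 1.75 − 0.8125/2 = 1.34375, R_n = min(1.2×1.34375×0.25×65, 2.4×0.75×0.25×65) = 26.203 kips/bolt; interior L_c = 2.875 − 0.8125 = 2.0625, R_n = 29.25 kips/bolt. φR_n = 0.75 × (2×26.203 + 2×29.25) = 83.2 kips.
Tension rupture (net): A_n = (7.25 − 2×0.875)×0.25 = 1.375 in² (U = 1.0, A_e = A_n). φR_n = 0.75 × 65 × 1.375 = 67.0 kips.
Governing: min(90.1, 83.2, 67.0) = 67.0 kips → net-section rupture.

67.0 kips (net-section rupture governs)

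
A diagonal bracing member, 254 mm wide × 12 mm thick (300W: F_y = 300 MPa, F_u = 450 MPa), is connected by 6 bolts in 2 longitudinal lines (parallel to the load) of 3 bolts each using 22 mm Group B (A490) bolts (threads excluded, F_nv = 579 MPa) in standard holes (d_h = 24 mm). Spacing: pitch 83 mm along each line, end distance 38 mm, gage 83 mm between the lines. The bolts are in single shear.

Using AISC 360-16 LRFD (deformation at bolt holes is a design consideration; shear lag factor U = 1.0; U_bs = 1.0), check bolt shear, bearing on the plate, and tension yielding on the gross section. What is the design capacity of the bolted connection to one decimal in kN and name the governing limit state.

823.0 kN (gross-section yield governs)

Bolt shear: A_b = π(22)²/4 = 380.13 mm². φR_n = 0.75 × 579 × 380.13 × 6 × 1 = 990.4 kN.
Bearing (12 mm plate, F_u = 450 MPa): end bolts L_c = 38 − 24/2 = 26, R_n = min(1.2×26×12×450, 2.4×22×12×450) = 168.48 kN/bolt; interior L_c = 83 − 24 = 59, R_n = 285.12 kN/bolt. φR_n = 0.75 × (2×168.48 + 4×285.12) = 1108.1 kN.
Tension yield (gross): A_g = 254×12 = 3048 mm². φR_n = 0.90 × 300 × 3048 = 823.0 kN.
Governing: min(990.4, 1108.1, 823.0) = 823.0 kN → gross-section yield.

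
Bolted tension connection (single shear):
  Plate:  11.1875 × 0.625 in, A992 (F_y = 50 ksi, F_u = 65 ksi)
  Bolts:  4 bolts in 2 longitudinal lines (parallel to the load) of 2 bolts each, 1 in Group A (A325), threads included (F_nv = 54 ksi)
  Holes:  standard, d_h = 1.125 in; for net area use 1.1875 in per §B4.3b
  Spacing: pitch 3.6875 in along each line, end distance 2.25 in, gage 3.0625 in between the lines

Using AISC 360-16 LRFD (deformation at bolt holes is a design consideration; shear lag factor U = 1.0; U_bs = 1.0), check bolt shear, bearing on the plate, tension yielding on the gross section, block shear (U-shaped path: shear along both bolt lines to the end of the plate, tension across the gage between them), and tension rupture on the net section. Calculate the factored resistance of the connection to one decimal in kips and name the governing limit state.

127.2 kips (bolt shear governs)

Bolt shear: A_b = π(1)²/4 = 0.7854 in². φR_n = 0.75 × 54 × 0.7854 × 4 × 1 = 127.2 kips.
Bearing (0.625 in plate, F_u = 65 ksi): end bolts L_c = 2.25 − 1.125/2 = 1.6875, R_n = min(1.2×1.6875×0.625×65, 2.4×1×0.625×65) = 82.266 kips/bolt; interior L_c = 3.6875 − 1.125 = 2.5625, R_n = 97.5 kips/bolt. φR_n = 0.75 × (2×82.266 + 2×97.5) = 269.6 kips.
Tension yield (gross): A_g = 11.1875×0.625 = 6.9922 in². φR_n = 0.90 × 50 × 6.9922 = 314.6 kips.
Block shear: shear path 2×[2.25+1×3.6875] = 2×5.9375 in, A_gv = 7.4219, A_nv = 2×(5.9375 − 1.5×1.1875)×0.625 = 5.1953 in²; tension across gage: (3.0625 − 1×1.1875)×0.625 = 1.1719 in². R_n = min(0.6×65×5.1953, 0.6×50×7.4219) + 1.0×65×1.1719 = min(202.62, 222.66) + 76.174 = 278.79 kips. φR_n = 0.75 × 278.79 = 209.1 kips.
Tension rupture (net): A_n = (11.1875 − 2×1.1875)×0.625 = 5.5078 in² (U = 1.0, A_e = A_n). φR_n = 0.75 × 65 × 5.5078 = 268.5 kips.
Governing: min(127.2, 269.6, 314.6, 209.1, 268.5) = 127.2 kips → bolt shear.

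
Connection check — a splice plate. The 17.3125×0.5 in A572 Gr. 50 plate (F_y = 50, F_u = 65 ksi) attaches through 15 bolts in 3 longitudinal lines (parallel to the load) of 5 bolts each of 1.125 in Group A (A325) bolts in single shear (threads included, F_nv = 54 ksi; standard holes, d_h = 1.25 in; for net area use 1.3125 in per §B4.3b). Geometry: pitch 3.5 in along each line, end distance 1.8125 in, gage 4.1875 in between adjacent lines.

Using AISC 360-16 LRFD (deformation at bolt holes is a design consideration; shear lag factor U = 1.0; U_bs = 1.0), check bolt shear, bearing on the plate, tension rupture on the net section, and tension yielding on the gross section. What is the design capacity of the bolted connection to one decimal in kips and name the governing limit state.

Bolt shear: A_b = π(1.125)²/4 = 0.99402 in². φR_n = 0.75 × 54 × 0.99402 × 15 × 1 = 603.9 kips.
Bearing (0.5 in plate, F_u = 65 ksi): end bolts L_c = 1.8125 − 1.25/2 = 1.1875, R_n = min(1.2×1.1875×0.5×65, 2.4×1.125×0.5×65) = 46.313 kips/bolt; interior L_c = 3.5 − 1.25 = 2.25, R_n = 87.75 kips/bolt. φR_n = 0.75 × (3×46.313 + 12×87.75) = 894.0 kips.
Tension rupture (net): A_n = (17.3125 − 3×1.3125)×0.5 = 6.6875 in² (U = 1.0, A_e = A_n). φR_n = 0.75 × 65 × 6.6875 = 326.0 kips.
Tension yield (gross): A_g = 17.3125×0.5 = 8.6563 in². φR_n = 0.90 × 50 × 8.6563 = 389.5 kips.
Governing: min(603.9, 894.0, 326.0, 389.5) = 326.0 kips → net-section rupture.

326.0 kips (net-section rupture governs)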